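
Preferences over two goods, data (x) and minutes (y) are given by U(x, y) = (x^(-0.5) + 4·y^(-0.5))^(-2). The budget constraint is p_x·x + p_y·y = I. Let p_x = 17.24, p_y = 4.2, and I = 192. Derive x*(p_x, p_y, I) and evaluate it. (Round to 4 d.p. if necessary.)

MRS = MU_x/MU_y = (1/4)·(y/x)^(1.5). Set equal to p_x/p_y.
Solve for the ratio: y/x = [4·p_x/p_y]^(2/3).
Substitute y = (y/x)·x into the budget: x* = I/(p_x + p_y·(y/x)).
Numerically y/x = 6.459992, so x* = 192/(17.24 + 4.2·6.459992) = 4.3271.

x* = 4.3271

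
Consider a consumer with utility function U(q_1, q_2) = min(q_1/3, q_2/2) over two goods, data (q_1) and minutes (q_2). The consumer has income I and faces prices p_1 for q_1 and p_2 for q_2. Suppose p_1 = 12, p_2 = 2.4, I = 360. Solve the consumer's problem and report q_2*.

q_2* = 17.6471

With perfect complements, no substitution: consume in ratio q_1:q_2 = 3:2.
Budget: p_1·q_1 + p_2·(2/3)·q_1 = I, so (3·p_1 + 2·p_2)·q_1 = 3·I.
Demand: q_1*(p_1,p_2,I) = 3·I/(3·p_1 + 2·p_2), q_2* = 2·I/(3·p_1 + 2·p_2).
Here 3·12 + 2·2.4 = 40.8, giving q_2* = 17.6471.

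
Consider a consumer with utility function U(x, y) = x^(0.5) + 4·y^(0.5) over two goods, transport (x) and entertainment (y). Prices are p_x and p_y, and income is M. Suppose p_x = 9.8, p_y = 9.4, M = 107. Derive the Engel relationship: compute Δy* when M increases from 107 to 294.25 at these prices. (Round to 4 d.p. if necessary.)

Δy* = 18.7936

MRS = MU_x/MU_y = (1/4)·(y/x)^(0.5). Set equal to p_x/p_y.
Solve for the ratio: y/x = [4·p_x/p_y]^(2).
With the ratio pinned down, the budget gives x* = M/(p_x + p_y·(y/x)) and y* = (y/x)·x*.
Numerically y/x = 17.390675, so x* = 107/(9.8 + 9.4·17.390675) = 0.6175 and y* = 17.390675·0.6175 = 10.7392.
At M' = 294.25: y* = 29.5327. Change: 29.5327 − 10.7392 = 18.7936.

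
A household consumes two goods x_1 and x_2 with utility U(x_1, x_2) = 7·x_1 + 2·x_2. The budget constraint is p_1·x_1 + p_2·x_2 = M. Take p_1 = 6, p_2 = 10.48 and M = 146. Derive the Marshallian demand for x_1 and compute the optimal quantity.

Linear utility — the consumer picks whichever good has higher MU/price: 7/6 = 1.1667 vs 2/10.48 = 0.1908.
x_1 gives more utility per dollar, so spend all income on x_1: x_1* = M/p_1, x_2* = 0.
Numerically: x_1* = 24.3333, x_2* = 0.

x_1* = 24.3333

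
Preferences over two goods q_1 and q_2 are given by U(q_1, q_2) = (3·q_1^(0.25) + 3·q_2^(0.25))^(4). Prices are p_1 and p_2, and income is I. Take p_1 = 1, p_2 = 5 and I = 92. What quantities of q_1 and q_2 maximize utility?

MU_q_1 ∝ 3·q_1^(-0.75), MU_q_2 ∝ 3·q_2^(-0.75), so MRS = (q_2/q_1)^(0.75) = p_1/p_2.
Hence q_2/q_1 = (p_1/p_2)^(1/(0.75)), i.e. raised to the 4/3 power.
With the ratio pinned down, the budget gives q_1* = I/(p_1 + p_2·(q_2/q_1)) and q_2* = (q_2/q_1)·q_1*.
Numerically q_2/q_1 = 0.116961, so q_1* = 92/(1 + 5·0.116961) = 58.0514 and q_2* = 0.116961·58.0514 = 6.7897.

q_1* = 58.0514, q_2* = 6.7897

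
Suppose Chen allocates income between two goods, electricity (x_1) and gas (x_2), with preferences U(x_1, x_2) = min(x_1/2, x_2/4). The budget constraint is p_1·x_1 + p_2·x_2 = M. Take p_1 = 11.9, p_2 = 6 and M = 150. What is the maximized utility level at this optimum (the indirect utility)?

Leontief preferences: the optimum is at the kink where x_1/2 = x_2/4, i.e. x_2 = 2·x_1.
Budget: p_1·x_1 + p_2·2·x_1 = M, so (2·p_1 + 4·p_2)·x_1 = 2·M.
Demand: x_1*(p_1,p_2,M) = 2·M/(2·p_1 + 4·p_2), x_2* = 4·M/(2·p_1 + 4·p_2).
Here 2·11.9 + 4·6 = 47.8, giving x_1* = 6.2762 and x_2* = 12.5523.
Utility at the optimum: U(6.2762, 12.5523) = 3.1381.

V = 3.1381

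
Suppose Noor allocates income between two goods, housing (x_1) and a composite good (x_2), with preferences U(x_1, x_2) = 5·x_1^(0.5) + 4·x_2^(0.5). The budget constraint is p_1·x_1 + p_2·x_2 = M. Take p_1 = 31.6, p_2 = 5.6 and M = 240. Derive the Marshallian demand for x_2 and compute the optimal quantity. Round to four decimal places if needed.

Substitute x_2 = (x_2/x_1)·x_1 into the budget: x_1* = M/(p_1 + p_2·(x_2/x_1)).
Numerically x_2/x_1 = 20.378776, so x_1* = 240/(31.6 + 5.6·20.378776) = 1.647 and x_2* = 20.378776·1.647 = 33.5635.

x_2* = 33.5635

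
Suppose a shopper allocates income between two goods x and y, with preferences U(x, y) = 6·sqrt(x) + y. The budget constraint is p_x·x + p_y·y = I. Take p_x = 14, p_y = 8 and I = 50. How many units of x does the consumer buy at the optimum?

MU_x = 3/√x, MU_y = 1. Tangency: 3/√x = p_x/p_y.
Thus x* = (3·p_y/p_x)² — independent of I — with the rest of income spent on y.
Plugging in: x* = (3·8/14)² = 2.9388.

x* = 2.9388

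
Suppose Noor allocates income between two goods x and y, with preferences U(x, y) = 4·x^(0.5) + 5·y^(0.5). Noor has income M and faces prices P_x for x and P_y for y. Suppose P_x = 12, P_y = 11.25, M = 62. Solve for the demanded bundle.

x* = 1.9375, y* = 3.4444

MRS = MU_x/MU_y = (4/5)·(y/x)^(0.5). Set equal to P_x/P_y.
Solve for the ratio: y/x = [(5/4)·P_x/P_y]^(2).
With the ratio pinned down, the budget gives x* = M/(P_x + P_y·(y/x)) and y* = (y/x)·x*.
Numerically y/x = 1.777778, so x* = 62/(12 + 11.25·1.777778) = 1.9375 and y* = 1.777778·1.9375 = 3.4444.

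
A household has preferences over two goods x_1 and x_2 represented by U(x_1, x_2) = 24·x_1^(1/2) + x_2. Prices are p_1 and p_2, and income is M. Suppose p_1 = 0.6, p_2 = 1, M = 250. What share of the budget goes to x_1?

Plugging in: x_1* = (12·1/0.6)² = 400, x_2* = 10.
Expenditure on x_1: 0.6·400 = 240; share = 0.96.

share on x_1 = 0.96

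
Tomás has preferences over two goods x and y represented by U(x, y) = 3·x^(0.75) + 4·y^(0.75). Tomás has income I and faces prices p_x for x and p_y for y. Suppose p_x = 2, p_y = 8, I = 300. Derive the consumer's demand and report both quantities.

MU_x ∝ 3·x^(-0.25), MU_y ∝ 4·y^(-0.25), so MRS = (3/4)·(y/x)^(0.25) = p_x/p_y.
Solve for the ratio: y/x = [(4/3)·p_x/p_y]^(4).
With the ratio pinned down, the budget gives x* = I/(p_x + p_y·(y/x)) and y* = (y/x)·x*.
Numerically y/x = 0.012346, so x* = 300/(2 + 8·0.012346) = 142.9412 and y* = 0.012346·142.9412 = 1.7647.

x* = 142.9412, y* = 1.7647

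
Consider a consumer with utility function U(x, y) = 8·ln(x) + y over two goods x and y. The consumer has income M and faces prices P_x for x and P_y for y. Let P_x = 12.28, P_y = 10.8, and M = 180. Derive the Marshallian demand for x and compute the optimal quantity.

x* = 7.0358

So x*(P_x,P_y) = 8·P_y/P_x, independent of income; and y* = (M − 8·P_y)/P_y.
At the given prices: x* = 8·10.8/12.28 = 7.0358.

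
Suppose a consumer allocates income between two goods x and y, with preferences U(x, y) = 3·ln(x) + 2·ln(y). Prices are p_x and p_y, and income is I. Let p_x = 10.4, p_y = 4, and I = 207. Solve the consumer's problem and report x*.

The MRS is (3/2)·y/x. Set MRS = p_x/p_y.
Rearranging, p_y·y = (2/3)·p_x·x. Substituting into the budget gives p_x·x·(1 + (2/3)) = I.
Demand: x*(p_x,p_y,I) = 0.6·I/p_x and y* = 0.4·I/p_y.
At p_x=10.4, p_y=4, I=207: x* = 0.6·207/10.4 = 11.9423.

x* = 11.9423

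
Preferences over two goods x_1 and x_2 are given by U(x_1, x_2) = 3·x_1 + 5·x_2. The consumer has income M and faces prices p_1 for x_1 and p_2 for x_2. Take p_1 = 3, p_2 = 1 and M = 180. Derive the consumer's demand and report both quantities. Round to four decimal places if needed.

x_1* = 0, x_2* = 180

Perfect substitutes: compare marginal utility per dollar. 3/p_1 vs 5/p_2 → 1 vs 5.
x_2 gives more utility per dollar, so spend all income on x_2: x_2* = M/p_2, x_1* = 0.
Numerically: x_1* = 0, x_2* = 180.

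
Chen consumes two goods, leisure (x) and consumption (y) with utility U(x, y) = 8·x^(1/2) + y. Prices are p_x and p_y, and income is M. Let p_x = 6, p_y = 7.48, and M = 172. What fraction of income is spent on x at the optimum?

Utility is quasi-linear in y; the FOC for x is 4/√x = p_x/p_y.
Solve: √x = 4·p_y/p_x, so x*(p_x,p_y) = (4·p_y/p_x)², and y* = (M − p_x·x*)/p_y.
Plugging in: x* = (4·7.48/6)² = 24.8668, y* = 3.048.
Expenditure on x: 6·24.8668 = 149.2011; share = 0.8674.

share on x = 0.8674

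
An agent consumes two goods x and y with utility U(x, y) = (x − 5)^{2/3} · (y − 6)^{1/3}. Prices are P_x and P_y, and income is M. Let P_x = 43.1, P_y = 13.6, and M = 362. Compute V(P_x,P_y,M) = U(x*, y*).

MRS = 2·(y−6)/(x−5). Tangency with P_x/P_y gives y−6 = (1/2)·(P_x/P_y)·(x−5).
Substituting into the budget: x* = 5 + 2/3·(M − 5·P_x − 6·P_y)/P_x, and y* = 6 + 1/3·(…)/P_y.
Discretionary income = 362 − 5·43.1 − 6·13.6 = 64.9; x* = 5 + 2/3·64.9/43.1 = 6.0039; y* = 6 + 1/3·64.9/13.6 = 7.5907.
Utility at the optimum: U(6.0039, 7.5907) = 1.1703.

V = 1.1703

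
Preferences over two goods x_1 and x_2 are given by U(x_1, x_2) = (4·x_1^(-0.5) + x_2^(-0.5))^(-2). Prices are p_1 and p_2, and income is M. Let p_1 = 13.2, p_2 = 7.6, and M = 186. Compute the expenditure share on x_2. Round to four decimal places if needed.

MU_x_1 ∝ 4·x_1^(-1.5), MU_x_2 ∝ x_2^(-1.5), so MRS = 4·(x_2/x_1)^(1.5) = p_1/p_2.
Hence x_2/x_1 = ((1/4)·p_1/p_2)^(1/(1.5)), i.e. raised to the 2/3 power.
Substitute x_2 = (x_2/x_1)·x_1 into the budget: x_1* = M/(p_1 + p_2·(x_2/x_1)).
Numerically x_2/x_1 = 0.573412, so x_1* = 186/(13.2 + 7.6·0.573412) = 10.5935 and x_2* = 0.573412·10.5935 = 6.0744.
Expenditure on x_2: 7.6·6.0744 = 46.1658; share = 0.2482.

share on x_2 = 0.2482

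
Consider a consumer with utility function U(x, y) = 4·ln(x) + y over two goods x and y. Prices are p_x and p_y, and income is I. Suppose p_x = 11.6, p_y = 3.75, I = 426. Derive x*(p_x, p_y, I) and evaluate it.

MU_x = 4/x, MU_y = 1. Tangency: 4/x = p_x/p_y.
So x*(p_x,p_y) = 4·p_y/p_x, independent of income; and y* = (I − 4·p_y)/p_y.
At the given prices: x* = 4·3.75/11.6 = 1.2931.

x* = 1.2931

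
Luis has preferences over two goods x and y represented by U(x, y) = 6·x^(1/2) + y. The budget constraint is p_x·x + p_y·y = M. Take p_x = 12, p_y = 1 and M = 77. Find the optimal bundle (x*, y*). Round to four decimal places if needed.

Solve: √x = 3·p_y/p_x, so x*(p_x,p_y) = (3·p_y/p_x)², and y* = (M − p_x·x*)/p_y.
Plugging in: x* = (3·1/12)² = 0.0625, y* = 76.25.

x* = 0.0625, y* = 76.25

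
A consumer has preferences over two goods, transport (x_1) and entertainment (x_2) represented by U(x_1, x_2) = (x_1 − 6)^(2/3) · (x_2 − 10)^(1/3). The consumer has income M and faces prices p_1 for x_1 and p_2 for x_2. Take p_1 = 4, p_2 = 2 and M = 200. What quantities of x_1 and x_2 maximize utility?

This is Cobb-Douglas in (x_1−6, x_2−10): tangency gives 2/3·p_2·(x_2−10) = 1/3·p_1·(x_1−6).
After buying the subsistence bundle (6, 10), a share 2/3 of the remaining income goes to x_1: x_1* = 6 + 2/3·(M − 6p_1 − 10p_2)/p_1.
Discretionary income = 200 − 6·4 − 10·2 = 156; x_1* = 6 + 2/3·156/4 = 32; x_2* = 10 + 1/3·156/2 = 36.

x_1* = 32, x_2* = 36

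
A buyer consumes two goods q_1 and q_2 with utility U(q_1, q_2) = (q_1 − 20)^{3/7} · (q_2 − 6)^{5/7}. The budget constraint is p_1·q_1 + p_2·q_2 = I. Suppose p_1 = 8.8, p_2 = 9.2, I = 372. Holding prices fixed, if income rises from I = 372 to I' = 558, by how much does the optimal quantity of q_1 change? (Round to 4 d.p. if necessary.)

Δq_1* = 7.9261

Let q_1' = q_1−20, q_2' = q_2−6. MRS = (3/5)·q_2'/q_1' = p_1/p_2.
After buying the subsistence bundle (20, 6), a share 0.375 of the remaining income goes to q_1: q_1* = 20 + 0.375·(I − 20p_1 − 6p_2)/p_1.
Discretionary income = 372 − 20·8.8 − 6·9.2 = 140.8; q_1* = 20 + 0.375·140.8/8.8 = 26.
At I' = 558: q_1* = 33.9261. Change: 33.9261 − 26 = 7.9261.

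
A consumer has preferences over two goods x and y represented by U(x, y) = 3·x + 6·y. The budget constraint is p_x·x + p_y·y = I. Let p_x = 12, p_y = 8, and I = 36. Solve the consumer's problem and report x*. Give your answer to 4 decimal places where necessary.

Linear utility — the consumer picks whichever good has higher MU/price: 3/12 = 0.25 vs 6/8 = 0.75.
y gives more utility per dollar, so spend all income on y: y* = I/p_y, x* = 0.
Numerically: x* = 0, y* = 4.5.

x* = 0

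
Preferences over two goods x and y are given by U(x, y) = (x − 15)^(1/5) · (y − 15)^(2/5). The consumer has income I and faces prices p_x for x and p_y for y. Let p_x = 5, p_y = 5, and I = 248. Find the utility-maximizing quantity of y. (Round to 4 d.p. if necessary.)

Let x' = x−15, y' = y−15. MRS = (1/2)·y'/x' = p_x/p_y.
After buying the subsistence bundle (15, 15), a share 1/3 of the remaining income goes to x: x* = 15 + 1/3·(I − 15p_x − 15p_y)/p_x.
Discretionary income = 248 − 15·5 − 15·5 = 98; y* = 15 + 2/3·98/5 = 28.0667.

y* = 28.0667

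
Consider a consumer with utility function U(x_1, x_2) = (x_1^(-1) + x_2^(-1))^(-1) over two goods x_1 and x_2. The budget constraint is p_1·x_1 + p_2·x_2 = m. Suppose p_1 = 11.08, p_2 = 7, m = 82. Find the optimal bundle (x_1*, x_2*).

x_1* = 4.1233, x_2* = 5.1876

MRS = MU_x_1/MU_x_2 = (x_2/x_1)^(2). Set equal to p_1/p_2.
Solve for the ratio: x_2/x_1 = [p_1/p_2]^(0.5).
With the ratio pinned down, the budget gives x_1* = m/(p_1 + p_2·(x_2/x_1)) and x_2* = (x_2/x_1)·x_1*.
Numerically x_2/x_1 = 1.258117, so x_1* = 82/(11.08 + 7·1.258117) = 4.1233 and x_2* = 1.258117·4.1233 = 5.1876.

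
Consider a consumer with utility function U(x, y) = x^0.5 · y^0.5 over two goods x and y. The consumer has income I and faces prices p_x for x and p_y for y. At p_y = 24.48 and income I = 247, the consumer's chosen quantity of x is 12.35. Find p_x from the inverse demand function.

p_x = 10

The MRS is y/x. Set MRS = p_x/p_y.
So 0.5·p_y·y = 0.5·p_x·x; combined with the budget, a share 0.5 of income goes to x.
Demand: x*(p_x,p_y,I) = 0.5·I/p_x and y* = 0.5·I/p_y.
Set x* = 12.35 in the demand function and solve for p_x: p_x = 10.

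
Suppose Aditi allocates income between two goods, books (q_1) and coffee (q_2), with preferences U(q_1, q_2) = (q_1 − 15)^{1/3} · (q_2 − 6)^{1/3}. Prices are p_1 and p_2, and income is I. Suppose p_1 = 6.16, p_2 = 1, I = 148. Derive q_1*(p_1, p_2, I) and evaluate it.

q_1* = 19.026

This is Cobb-Douglas in (q_1−15, q_2−6): tangency gives 1/3·p_2·(q_2−6) = 1/3·p_1·(q_1−15).
After buying the subsistence bundle (15, 6), a share 0.5 of the remaining income goes to q_1: q_1* = 15 + 0.5·(I − 15p_1 − 6p_2)/p_1.
Discretionary income = 148 − 15·6.16 − 6·1 = 49.6; q_1* = 15 + 0.5·49.6/6.16 = 19.026.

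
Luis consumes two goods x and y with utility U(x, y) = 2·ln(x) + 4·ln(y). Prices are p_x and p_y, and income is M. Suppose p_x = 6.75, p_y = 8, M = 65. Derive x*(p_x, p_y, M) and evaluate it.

x* = 3.2099

At p_x=6.75, p_y=8, M=65: x* = 1/3·65/6.75 = 3.2099.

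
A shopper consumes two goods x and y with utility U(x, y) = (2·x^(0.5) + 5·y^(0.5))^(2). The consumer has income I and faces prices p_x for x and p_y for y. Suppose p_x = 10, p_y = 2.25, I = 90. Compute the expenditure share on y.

share on y = 0.9653

MRS = MU_x/MU_y = (2/5)·(y/x)^(0.5). Set equal to p_x/p_y.
Solve for the ratio: y/x = [(5/2)·p_x/p_y]^(2).
Substitute y = (y/x)·x into the budget: x* = I/(p_x + p_y·(y/x)).
Numerically y/x = 123.45679, so x* = 90/(10 + 2.25·123.45679) = 0.3127 and y* = 123.45679·0.3127 = 38.61.
Expenditure on y: 2.25·38.61 = 86.8726; share = 0.9653.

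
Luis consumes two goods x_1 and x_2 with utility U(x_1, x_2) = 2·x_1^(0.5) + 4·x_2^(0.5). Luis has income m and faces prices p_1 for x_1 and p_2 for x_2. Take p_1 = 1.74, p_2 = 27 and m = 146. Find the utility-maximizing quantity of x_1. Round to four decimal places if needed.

From the CES first-order condition, (1/2)·(x_2/x_1)^(0.5) = p_1/p_2.
Solve for the ratio: x_2/x_1 = [2·p_1/p_2]^(2).
Substitute x_2 = (x_2/x_1)·x_1 into the budget: x_1* = m/(p_1 + p_2·(x_2/x_1)).
Numerically x_2/x_1 = 0.016612, so x_1* = 146/(1.74 + 27·0.016612) = 66.7113.

x_1* = 66.7113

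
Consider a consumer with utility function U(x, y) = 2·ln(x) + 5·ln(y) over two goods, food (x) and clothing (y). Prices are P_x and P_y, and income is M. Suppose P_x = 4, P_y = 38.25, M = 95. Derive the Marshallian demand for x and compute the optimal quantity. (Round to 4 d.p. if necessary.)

x* = 6.7857

MU_x/MU_y = (2·y)/(5·x); tangency sets this equal to P_x/P_y.
Rearranging, P_y·y = (5/2)·P_x·x. Substituting into the budget gives P_x·x·(1 + (5/2)) = M.
Demand: x*(P_x,P_y,M) = 2/7·M/P_x and y* = 5/7·M/P_y.
At P_x=4, P_y=38.25, M=95: x* = 2/7·95/4 = 6.7857.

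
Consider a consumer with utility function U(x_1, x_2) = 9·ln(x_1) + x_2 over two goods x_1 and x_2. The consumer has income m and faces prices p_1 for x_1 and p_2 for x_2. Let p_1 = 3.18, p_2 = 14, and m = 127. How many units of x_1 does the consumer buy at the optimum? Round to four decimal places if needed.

x_1* = 39.6226

MU_x_1 = 9/x_1, MU_x_2 = 1. Tangency: 9/x_1 = p_1/p_2.
So x_1*(p_1,p_2) = 9·p_2/p_1, independent of income; and x_2* = (m − 9·p_2)/p_2.
At the given prices: x_1* = 9·14/3.18 = 39.6226.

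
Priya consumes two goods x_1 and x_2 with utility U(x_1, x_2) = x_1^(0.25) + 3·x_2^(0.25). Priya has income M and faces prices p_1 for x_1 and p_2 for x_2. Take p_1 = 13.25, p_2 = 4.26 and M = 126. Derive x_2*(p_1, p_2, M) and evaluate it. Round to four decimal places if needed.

x_2* = 25.5345

MRS = MU_x_1/MU_x_2 = (1/3)·(x_2/x_1)^(0.75). Set equal to p_1/p_2.
Hence x_2/x_1 = (3·p_1/p_2)^(1/(0.75)), i.e. raised to the 4/3 power.
With the ratio pinned down, the budget gives x_1* = M/(p_1 + p_2·(x_2/x_1)) and x_2* = (x_2/x_1)·x_1*.
Numerically x_2/x_1 = 19.644307, so x_1* = 126/(13.25 + 4.26·19.644307) = 1.2998 and x_2* = 19.644307·1.2998 = 25.5345.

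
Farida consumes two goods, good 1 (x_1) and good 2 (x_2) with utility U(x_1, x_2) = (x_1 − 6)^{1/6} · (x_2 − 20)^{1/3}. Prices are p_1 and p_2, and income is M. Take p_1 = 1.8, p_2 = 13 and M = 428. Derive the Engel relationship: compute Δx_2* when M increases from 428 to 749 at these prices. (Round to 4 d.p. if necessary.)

Δx_2* = 16.4615

This is Cobb-Douglas in (x_1−6, x_2−20): tangency gives 1/6·p_2·(x_2−20) = 1/3·p_1·(x_1−6).
Substituting into the budget: x_1* = 6 + 1/3·(M − 6·p_1 − 20·p_2)/p_1, and x_2* = 20 + 2/3·(…)/p_2.
Discretionary income = 428 − 6·1.8 − 20·13 = 157.2; x_2* = 20 + 2/3·157.2/13 = 28.0615.
At M' = 749: x_2* = 44.5231. Change: 44.5231 − 28.0615 = 16.4615.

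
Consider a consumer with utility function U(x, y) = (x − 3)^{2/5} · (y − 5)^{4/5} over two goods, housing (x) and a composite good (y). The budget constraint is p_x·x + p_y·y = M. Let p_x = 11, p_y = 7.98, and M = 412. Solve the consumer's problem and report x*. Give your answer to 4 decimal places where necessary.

This is Cobb-Douglas in (x−3, y−5): tangency gives 0.4·p_y·(y−5) = 0.8·p_x·(x−3).
After buying the subsistence bundle (3, 5), a share 1/3 of the remaining income goes to x: x* = 3 + 1/3·(M − 3p_x − 5p_y)/p_x.
Discretionary income = 412 − 3·11 − 5·7.98 = 339.1; x* = 3 + 1/3·339.1/11 = 13.2758.

x* = 13.2758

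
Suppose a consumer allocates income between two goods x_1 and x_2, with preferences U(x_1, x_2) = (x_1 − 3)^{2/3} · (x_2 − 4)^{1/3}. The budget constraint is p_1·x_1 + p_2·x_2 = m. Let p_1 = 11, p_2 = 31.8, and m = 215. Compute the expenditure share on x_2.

This is Cobb-Douglas in (x_1−3, x_2−4): tangency gives 2/3·p_2·(x_2−4) = 1/3·p_1·(x_1−3).
After buying the subsistence bundle (3, 4), a share 2/3 of the remaining income goes to x_1: x_1* = 3 + 2/3·(m − 3p_1 − 4p_2)/p_1.
Discretionary income = 215 − 3·11 − 4·31.8 = 54.8; x_1* = 3 + 2/3·54.8/11 = 6.3212; x_2* = 4 + 1/3·54.8/31.8 = 4.5744.
Expenditure on x_2: 31.8·4.5744 = 145.4667; share = 0.6766.

share on x_2 = 0.6766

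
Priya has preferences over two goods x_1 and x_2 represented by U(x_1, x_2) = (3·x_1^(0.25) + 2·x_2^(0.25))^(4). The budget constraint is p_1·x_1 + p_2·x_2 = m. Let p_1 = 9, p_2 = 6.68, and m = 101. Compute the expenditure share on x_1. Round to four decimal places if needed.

Substitute x_2 = (x_2/x_1)·x_1 into the budget: x_1* = m/(p_1 + p_2·(x_2/x_1)).
Numerically x_2/x_1 = 0.866629, so x_1* = 101/(9 + 6.68·0.866629) = 6.8294 and x_2* = 0.866629·6.8294 = 5.9185.
Expenditure on x_1: 9·6.8294 = 61.4643; share = 0.6086.

share on x_1 = 0.6086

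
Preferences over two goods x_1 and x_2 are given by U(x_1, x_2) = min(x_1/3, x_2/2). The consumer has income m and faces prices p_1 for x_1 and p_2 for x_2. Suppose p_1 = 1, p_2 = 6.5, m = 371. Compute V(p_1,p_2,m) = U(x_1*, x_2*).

With perfect complements, no substitution: consume in ratio x_1:x_2 = 3:2.
Budget: p_1·x_1 + p_2·(2/3)·x_1 = m, so (3·p_1 + 2·p_2)·x_1 = 3·m.
Demand: x_1*(p_1,p_2,m) = 3·m/(3·p_1 + 2·p_2), x_2* = 2·m/(3·p_1 + 2·p_2).
Here 3·1 + 2·6.5 = 16, giving x_1* = 69.5625 and x_2* = 46.375.
Utility at the optimum: U(69.5625, 46.375) = 23.1875.

V = 23.1875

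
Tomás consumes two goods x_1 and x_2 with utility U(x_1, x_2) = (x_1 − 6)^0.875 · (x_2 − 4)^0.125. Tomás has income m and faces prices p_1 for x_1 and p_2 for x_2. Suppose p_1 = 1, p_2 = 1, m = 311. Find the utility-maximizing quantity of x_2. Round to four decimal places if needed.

x_2* = 41.625

This is Cobb-Douglas in (x_1−6, x_2−4): tangency gives 0.875·p_2·(x_2−4) = 0.125·p_1·(x_1−6).
Substituting into the budget: x_1* = 6 + 0.875·(m − 6·p_1 − 4·p_2)/p_1, and x_2* = 4 + 0.125·(…)/p_2.
Discretionary income = 311 − 6·1 − 4·1 = 301; x_2* = 4 + 0.125·301/1 = 41.625.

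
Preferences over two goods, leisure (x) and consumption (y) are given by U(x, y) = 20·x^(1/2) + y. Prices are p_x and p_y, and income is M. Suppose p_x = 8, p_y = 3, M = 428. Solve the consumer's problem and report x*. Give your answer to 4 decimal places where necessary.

x* = 14.0625

Set MRS = p_x/p_y: 10·x^(−1/2) = p_x/p_y.
Thus x* = (10·p_y/p_x)² — independent of M — with the rest of income spent on y.
Plugging in: x* = (10·3/8)² = 14.0625.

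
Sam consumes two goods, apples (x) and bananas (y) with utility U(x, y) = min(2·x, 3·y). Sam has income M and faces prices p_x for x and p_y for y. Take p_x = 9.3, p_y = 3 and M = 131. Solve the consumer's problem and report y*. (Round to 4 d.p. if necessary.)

y* = 7.7286

Leontief preferences: the optimum is at the kink where x/3 = y/2, i.e. y = (2/3)·x.
Budget: p_x·x + p_y·(2/3)·x = M, so (3·p_x + 2·p_y)·x = 3·M.
Demand: x*(p_x,p_y,M) = 3·M/(3·p_x + 2·p_y), y* = 2·M/(3·p_x + 2·p_y).
Here 3·9.3 + 2·3 = 33.9, giving y* = 7.7286.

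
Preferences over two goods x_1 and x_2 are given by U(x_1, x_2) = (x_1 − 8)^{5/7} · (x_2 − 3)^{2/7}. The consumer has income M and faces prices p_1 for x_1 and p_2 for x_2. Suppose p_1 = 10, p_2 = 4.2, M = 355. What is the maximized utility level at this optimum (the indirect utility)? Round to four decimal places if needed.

V = 18.4834

After buying the subsistence bundle (8, 3), a share 5/7 of the remaining income goes to x_1: x_1* = 8 + 5/7·(M − 8p_1 − 3p_2)/p_1.
Discretionary income = 355 − 8·10 − 3·4.2 = 262.4; x_1* = 8 + 5/7·262.4/10 = 26.7429; x_2* = 3 + 2/7·262.4/4.2 = 20.8503.
Utility at the optimum: U(26.7429, 20.8503) = 18.4834.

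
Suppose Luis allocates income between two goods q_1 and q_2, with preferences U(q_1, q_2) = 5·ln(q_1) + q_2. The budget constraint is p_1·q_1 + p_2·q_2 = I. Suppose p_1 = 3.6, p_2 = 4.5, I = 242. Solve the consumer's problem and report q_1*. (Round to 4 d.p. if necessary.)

MU_q_1 = 5/q_1, MU_q_2 = 1. Tangency: 5/q_1 = p_1/p_2.
So q_1*(p_1,p_2) = 5·p_2/p_1, independent of income; and q_2* = (I − 5·p_2)/p_2.
At the given prices: q_1* = 5·4.5/3.6 = 6.25.

q_1* = 6.25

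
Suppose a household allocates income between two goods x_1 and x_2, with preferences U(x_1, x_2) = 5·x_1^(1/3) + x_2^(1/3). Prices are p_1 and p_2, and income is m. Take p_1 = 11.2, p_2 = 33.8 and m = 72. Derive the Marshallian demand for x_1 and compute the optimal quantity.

From the CES first-order condition, 5·(x_2/x_1)^(2/3) = p_1/p_2.
Hence x_2/x_1 = ((1/5)·p_1/p_2)^(1/(2/3)), i.e. raised to the 1.5 power.
Substitute x_2 = (x_2/x_1)·x_1 into the budget: x_1* = m/(p_1 + p_2·(x_2/x_1)).
Numerically x_2/x_1 = 0.017061, so x_1* = 72/(11.2 + 33.8·0.017061) = 6.1138.

x_1* = 6.1138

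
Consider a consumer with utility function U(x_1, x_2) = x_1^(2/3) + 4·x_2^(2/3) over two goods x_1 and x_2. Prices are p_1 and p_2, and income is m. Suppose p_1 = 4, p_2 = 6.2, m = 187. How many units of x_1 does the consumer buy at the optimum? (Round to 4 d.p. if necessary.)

x_1* = 1.6915

MRS = MU_x_1/MU_x_2 = (1/4)·(x_2/x_1)^(1/3). Set equal to p_1/p_2.
Hence x_2/x_1 = (4·p_1/p_2)^(1/(1/3)), i.e. raised to the 3 power.
Substitute x_2 = (x_2/x_1)·x_1 into the budget: x_1* = m/(p_1 + p_2·(x_2/x_1)).
Numerically x_2/x_1 = 17.186399, so x_1* = 187/(4 + 6.2·17.186399) = 1.6915.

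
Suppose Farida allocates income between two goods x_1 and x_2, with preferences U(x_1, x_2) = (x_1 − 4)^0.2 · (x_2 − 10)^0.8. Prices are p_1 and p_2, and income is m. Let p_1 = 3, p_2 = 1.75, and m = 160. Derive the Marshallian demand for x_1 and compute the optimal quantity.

Let x_1' = x_1−4, x_2' = x_2−10. MRS = (1/4)·x_2'/x_1' = p_1/p_2.
Substituting into the budget: x_1* = 4 + 0.2·(m − 4·p_1 − 10·p_2)/p_1, and x_2* = 10 + 0.8·(…)/p_2.
Discretionary income = 160 − 4·3 − 10·1.75 = 130.5; x_1* = 4 + 0.2·130.5/3 = 12.7.

x_1* = 12.7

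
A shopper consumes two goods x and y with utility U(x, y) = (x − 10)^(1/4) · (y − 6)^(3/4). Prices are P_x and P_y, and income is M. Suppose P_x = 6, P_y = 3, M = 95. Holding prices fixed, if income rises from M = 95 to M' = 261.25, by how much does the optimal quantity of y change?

Let x' = x−10, y' = y−6. MRS = (1/3)·y'/x' = P_x/P_y.
Substituting into the budget: x* = 10 + 0.25·(M − 10·P_x − 6·P_y)/P_x, and y* = 6 + 0.75·(…)/P_y.
Discretionary income = 95 − 10·6 − 6·3 = 17; y* = 6 + 0.75·17/3 = 10.25.
At M' = 261.25: y* = 51.8125. Change: 51.8125 − 10.25 = 41.5625.

Δy* = 41.5625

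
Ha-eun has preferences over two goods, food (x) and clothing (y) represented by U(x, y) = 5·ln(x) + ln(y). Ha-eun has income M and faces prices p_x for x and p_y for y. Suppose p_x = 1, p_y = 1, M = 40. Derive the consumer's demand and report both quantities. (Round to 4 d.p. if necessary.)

x* = 33.3333, y* = 6.6667

The MRS is 5·y/x. Set MRS = p_x/p_y.
Rearranging, p_y·y = (1/5)·p_x·x. Substituting into the budget gives p_x·x·(1 + (1/5)) = M.
Demand: x*(p_x,p_y,M) = 5/6·M/p_x and y* = 1/6·M/p_y.
At p_x=1, p_y=1, M=40: x* = 5/6·40/1 = 33.3333, y* = 6.6667.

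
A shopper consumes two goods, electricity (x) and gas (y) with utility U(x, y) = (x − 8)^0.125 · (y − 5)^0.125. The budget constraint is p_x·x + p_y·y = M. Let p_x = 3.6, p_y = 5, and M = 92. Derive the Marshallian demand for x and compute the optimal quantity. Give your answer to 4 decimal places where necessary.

MRS = (y−5)/(x−8). Tangency with p_x/p_y gives y−5 = (p_x/p_y)·(x−8).
After buying the subsistence bundle (8, 5), a share 0.5 of the remaining income goes to x: x* = 8 + 0.5·(M − 8p_x − 5p_y)/p_x.
Discretionary income = 92 − 8·3.6 − 5·5 = 38.2; x* = 8 + 0.5·38.2/3.6 = 13.3056.

x* = 13.3056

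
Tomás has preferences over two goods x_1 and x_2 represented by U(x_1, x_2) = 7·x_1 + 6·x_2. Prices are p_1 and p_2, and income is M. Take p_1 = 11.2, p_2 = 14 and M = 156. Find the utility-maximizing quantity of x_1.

Linear utility — the consumer picks whichever good has higher MU/price: 7/11.2 = 0.625 vs 6/14 = 0.4286.
x_1 gives more utility per dollar, so spend all income on x_1: x_1* = M/p_1, x_2* = 0.
Numerically: x_1* = 13.9286, x_2* = 0.

x_1* = 13.9286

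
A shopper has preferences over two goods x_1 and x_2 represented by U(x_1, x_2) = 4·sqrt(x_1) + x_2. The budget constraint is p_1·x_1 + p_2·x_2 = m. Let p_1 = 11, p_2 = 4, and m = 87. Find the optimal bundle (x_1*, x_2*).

x_1* = 0.5289, x_2* = 20.2955

Set MRS = p_1/p_2: 2·x_1^(−1/2) = p_1/p_2.
Solve: √x_1 = 2·p_2/p_1, so x_1*(p_1,p_2) = (2·p_2/p_1)², and x_2* = (m − p_1·x_1*)/p_2.
Plugging in: x_1* = (2·4/11)² = 0.5289, x_2* = 20.2955.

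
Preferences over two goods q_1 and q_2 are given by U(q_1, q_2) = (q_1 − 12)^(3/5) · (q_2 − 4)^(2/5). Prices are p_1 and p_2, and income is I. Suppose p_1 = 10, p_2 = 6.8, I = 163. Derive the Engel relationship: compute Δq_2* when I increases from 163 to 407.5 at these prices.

After buying the subsistence bundle (12, 4), a share 0.6 of the remaining income goes to q_1: q_1* = 12 + 0.6·(I − 12p_1 − 4p_2)/p_1.
Discretionary income = 163 − 12·10 − 4·6.8 = 15.8; q_2* = 4 + 0.4·15.8/6.8 = 4.9294.
At I' = 407.5: q_2* = 19.3118. Change: 19.3118 − 4.9294 = 14.3824.

Δq_2* = 14.3824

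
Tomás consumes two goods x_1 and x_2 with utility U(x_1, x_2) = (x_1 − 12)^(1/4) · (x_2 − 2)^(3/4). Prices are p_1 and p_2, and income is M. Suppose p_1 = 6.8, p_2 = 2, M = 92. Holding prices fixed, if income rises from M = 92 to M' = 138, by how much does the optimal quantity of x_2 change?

Δx_2* = 17.25

This is Cobb-Douglas in (x_1−12, x_2−2): tangency gives 0.25·p_2·(x_2−2) = 0.75·p_1·(x_1−12).
Substituting into the budget: x_1* = 12 + 0.25·(M − 12·p_1 − 2·p_2)/p_1, and x_2* = 2 + 0.75·(…)/p_2.
Discretionary income = 92 − 12·6.8 − 2·2 = 6.4; x_2* = 2 + 0.75·6.4/2 = 4.4.
At M' = 138: x_2* = 21.65. Change: 21.65 − 4.4 = 17.25.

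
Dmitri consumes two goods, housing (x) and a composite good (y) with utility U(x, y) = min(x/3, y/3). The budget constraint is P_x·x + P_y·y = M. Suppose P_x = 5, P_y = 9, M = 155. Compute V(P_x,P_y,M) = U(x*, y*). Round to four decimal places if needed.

Leontief preferences: the optimum is at the kink where x/3 = y/3, i.e. y = x.
Budget: P_x·x + P_y·x = M, so (3·P_x + 3·P_y)·x = 3·M.
Demand: x*(P_x,P_y,M) = 3·M/(3·P_x + 3·P_y), y* = 3·M/(3·P_x + 3·P_y).
Here 3·5 + 3·9 = 42, giving x* = 11.0714 and y* = 11.0714.
Utility at the optimum: U(11.0714, 11.0714) = 3.6905.

V = 3.6905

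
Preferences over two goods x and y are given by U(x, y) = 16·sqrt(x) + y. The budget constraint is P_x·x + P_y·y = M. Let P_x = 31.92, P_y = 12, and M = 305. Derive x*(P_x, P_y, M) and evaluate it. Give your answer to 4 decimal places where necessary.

x* = 9.0452

Set MRS = P_x/P_y: 8·x^(−1/2) = P_x/P_y.
Thus x* = (8·P_y/P_x)² — independent of M — with the rest of income spent on y.
Plugging in: x* = (8·12/31.92)² = 9.0452.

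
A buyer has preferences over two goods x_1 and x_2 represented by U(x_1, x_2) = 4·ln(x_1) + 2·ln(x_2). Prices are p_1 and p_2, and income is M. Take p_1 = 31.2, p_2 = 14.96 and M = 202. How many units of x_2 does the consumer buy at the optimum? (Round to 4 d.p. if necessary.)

x_2* = 4.5009

Demand: x_1*(p_1,p_2,M) = 2/3·M/p_1 and x_2* = 1/3·M/p_2.
At p_1=31.2, p_2=14.96, M=202: x_2* = 1/3·202/14.96 = 4.5009.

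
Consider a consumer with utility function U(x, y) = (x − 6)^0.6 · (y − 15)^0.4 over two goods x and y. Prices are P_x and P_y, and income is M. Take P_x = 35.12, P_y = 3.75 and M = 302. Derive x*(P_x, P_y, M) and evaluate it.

x* = 6.5985

This is Cobb-Douglas in (x−6, y−15): tangency gives 0.6·P_y·(y−15) = 0.4·P_x·(x−6).
After buying the subsistence bundle (6, 15), a share 0.6 of the remaining income goes to x: x* = 6 + 0.6·(M − 6P_x − 15P_y)/P_x.
Discretionary income = 302 − 6·35.12 − 15·3.75 = 35.03; x* = 6 + 0.6·35.03/35.12 = 6.5985.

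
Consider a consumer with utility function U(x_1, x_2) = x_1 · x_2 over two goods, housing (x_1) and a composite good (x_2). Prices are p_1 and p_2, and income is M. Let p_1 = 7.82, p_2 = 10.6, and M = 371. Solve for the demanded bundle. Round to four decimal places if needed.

Tangency: MRS = x_2/x_1 = p_1/p_2.
Rearranging, p_2·x_2 = p_1·x_1. Substituting into the budget gives p_1·x_1·(1 + 1) = M.
Demand: x_1*(p_1,p_2,M) = 0.5·M/p_1 and x_2* = 0.5·M/p_2.
At p_1=7.82, p_2=10.6, M=371: x_1* = 0.5·371/7.82 = 23.7212, x_2* = 17.5.

x_1* = 23.7212, x_2* = 17.5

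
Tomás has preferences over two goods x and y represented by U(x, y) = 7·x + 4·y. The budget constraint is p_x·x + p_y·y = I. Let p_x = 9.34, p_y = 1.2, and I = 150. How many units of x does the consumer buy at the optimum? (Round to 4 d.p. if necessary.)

Perfect substitutes: compare marginal utility per dollar. 7/p_x vs 4/p_y → 0.7495 vs 3.3333.
y gives more utility per dollar, so spend all income on y: y* = I/p_y, x* = 0.
Numerically: x* = 0, y* = 125.

x* = 0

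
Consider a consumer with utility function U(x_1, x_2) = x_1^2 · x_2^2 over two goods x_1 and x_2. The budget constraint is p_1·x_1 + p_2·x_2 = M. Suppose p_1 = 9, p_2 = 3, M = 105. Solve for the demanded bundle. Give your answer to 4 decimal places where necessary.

The MRS is x_2/x_1. Set MRS = p_1/p_2.
Rearranging, p_2·x_2 = p_1·x_1. Substituting into the budget gives p_1·x_1·(1 + 1) = M.
Demand: x_1*(p_1,p_2,M) = 0.5·M/p_1 and x_2* = 0.5·M/p_2.
At p_1=9, p_2=3, M=105: x_1* = 0.5·105/9 = 5.8333, x_2* = 17.5.

x_1* = 5.8333, x_2* = 17.5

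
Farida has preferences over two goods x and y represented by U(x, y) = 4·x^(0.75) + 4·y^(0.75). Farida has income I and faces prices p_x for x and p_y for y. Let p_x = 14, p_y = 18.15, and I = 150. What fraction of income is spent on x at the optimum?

share on x = 0.6854

From the CES first-order condition, (y/x)^(0.25) = p_x/p_y.
Hence y/x = (p_x/p_y)^(1/(0.25)), i.e. raised to the 4 power.
Substitute y = (y/x)·x into the budget: x* = I/(p_x + p_y·(y/x)).
Numerically y/x = 0.354002, so x* = 150/(14 + 18.15·0.354002) = 7.3439 and y* = 0.354002·7.3439 = 2.5998.
Expenditure on x: 14·7.3439 = 102.8145; share = 0.6854.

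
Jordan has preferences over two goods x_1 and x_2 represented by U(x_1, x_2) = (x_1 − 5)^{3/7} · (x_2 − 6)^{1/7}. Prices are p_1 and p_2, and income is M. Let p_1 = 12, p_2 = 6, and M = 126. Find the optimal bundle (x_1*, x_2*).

x_1* = 6.875, x_2* = 7.25

Discretionary income = 126 − 5·12 − 6·6 = 30; x_1* = 5 + 0.75·30/12 = 6.875; x_2* = 6 + 0.25·30/6 = 7.25.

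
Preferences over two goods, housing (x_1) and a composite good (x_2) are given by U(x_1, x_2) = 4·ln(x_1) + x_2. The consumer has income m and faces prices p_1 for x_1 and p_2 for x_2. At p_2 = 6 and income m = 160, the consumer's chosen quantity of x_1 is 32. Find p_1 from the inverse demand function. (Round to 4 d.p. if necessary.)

MU_x_1 = 4/x_1, MU_x_2 = 1. Tangency: 4/x_1 = p_1/p_2.
So x_1*(p_1,p_2) = 4·p_2/p_1, independent of income; and x_2* = (m − 4·p_2)/p_2.
Set x_1* = 32 in the demand function and solve for p_1: p_1 = 0.75.

p_1 = 0.75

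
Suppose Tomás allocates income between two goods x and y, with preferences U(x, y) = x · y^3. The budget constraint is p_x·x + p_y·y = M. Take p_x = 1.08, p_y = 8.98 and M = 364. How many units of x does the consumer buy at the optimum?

x* = 84.2593

Tangency: MRS = (1/3)·y/x = p_x/p_y.
So p_y·y = 3·p_x·x; combined with the budget, a share 0.25 of income goes to x.
Demand: x*(p_x,p_y,M) = 0.25·M/p_x and y* = 0.75·M/p_y.
At p_x=1.08, p_y=8.98, M=364: x* = 0.25·364/1.08 = 84.2593.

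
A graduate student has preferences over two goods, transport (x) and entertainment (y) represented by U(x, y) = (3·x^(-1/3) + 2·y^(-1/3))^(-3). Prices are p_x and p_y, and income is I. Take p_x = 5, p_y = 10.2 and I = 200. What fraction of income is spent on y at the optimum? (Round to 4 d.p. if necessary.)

From the CES first-order condition, (3/2)·(y/x)^(4/3) = p_x/p_y.
Hence y/x = ((2/3)·p_x/p_y)^(1/(4/3)), i.e. raised to the 0.75 power.
With the ratio pinned down, the budget gives x* = I/(p_x + p_y·(y/x)) and y* = (y/x)·x*.
Numerically y/x = 0.432224, so x* = 200/(5 + 10.2·0.432224) = 21.257 and y* = 0.432224·21.257 = 9.1878.
Expenditure on y: 10.2·9.1878 = 93.7152; share = 0.4686.

share on y = 0.4686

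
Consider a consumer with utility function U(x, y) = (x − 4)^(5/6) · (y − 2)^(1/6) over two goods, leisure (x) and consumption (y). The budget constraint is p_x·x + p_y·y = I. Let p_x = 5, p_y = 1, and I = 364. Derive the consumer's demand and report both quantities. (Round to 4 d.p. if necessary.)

x* = 61, y* = 59

Let x' = x−4, y' = y−2. MRS = 5·y'/x' = p_x/p_y.
After buying the subsistence bundle (4, 2), a share 5/6 of the remaining income goes to x: x* = 4 + 5/6·(I − 4p_x − 2p_y)/p_x.
Discretionary income = 364 − 4·5 − 2·1 = 342; x* = 4 + 5/6·342/5 = 61; y* = 2 + 1/6·342/1 = 59.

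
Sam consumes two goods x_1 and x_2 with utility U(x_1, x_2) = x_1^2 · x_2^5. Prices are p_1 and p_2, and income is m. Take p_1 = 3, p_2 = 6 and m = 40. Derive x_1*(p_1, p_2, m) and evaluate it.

The MRS is (2/5)·x_2/x_1. Set MRS = p_1/p_2.
Rearranging, p_2·x_2 = (5/2)·p_1·x_1. Substituting into the budget gives p_1·x_1·(1 + (5/2)) = m.
Demand: x_1*(p_1,p_2,m) = 2/7·m/p_1 and x_2* = 5/7·m/p_2.
At p_1=3, p_2=6, m=40: x_1* = 2/7·40/3 = 3.8095.

x_1* = 3.8095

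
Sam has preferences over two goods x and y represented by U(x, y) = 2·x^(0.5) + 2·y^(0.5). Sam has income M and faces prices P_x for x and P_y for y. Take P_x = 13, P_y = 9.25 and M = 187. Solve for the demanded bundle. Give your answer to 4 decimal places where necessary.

From the CES first-order condition, (y/x)^(0.5) = P_x/P_y.
Hence y/x = (P_x/P_y)^(1/(0.5)), i.e. raised to the 2 power.
With the ratio pinned down, the budget gives x* = M/(P_x + P_y·(y/x)) and y* = (y/x)·x*.
Numerically y/x = 1.975164, so x* = 187/(13 + 9.25·1.975164) = 5.9801 and y* = 1.975164·5.9801 = 11.8117.

x* = 5.9801, y* = 11.8117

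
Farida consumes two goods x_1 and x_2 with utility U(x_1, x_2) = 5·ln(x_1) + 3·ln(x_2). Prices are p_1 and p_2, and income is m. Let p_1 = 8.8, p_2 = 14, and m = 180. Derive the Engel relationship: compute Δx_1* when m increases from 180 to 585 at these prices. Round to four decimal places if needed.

Δx_1* = 28.7642

MU_x_1/MU_x_2 = (5·x_2)/(3·x_1); tangency sets this equal to p_1/p_2.
Rearranging, p_2·x_2 = (3/5)·p_1·x_1. Substituting into the budget gives p_1·x_1·(1 + (3/5)) = m.
Demand: x_1*(p_1,p_2,m) = 0.625·m/p_1 and x_2* = 0.375·m/p_2.
At p_1=8.8, p_2=14, m=180: x_1* = 0.625·180/8.8 = 12.7841.
At m' = 585: x_1* = 41.5483. Change: 41.5483 − 12.7841 = 28.7642.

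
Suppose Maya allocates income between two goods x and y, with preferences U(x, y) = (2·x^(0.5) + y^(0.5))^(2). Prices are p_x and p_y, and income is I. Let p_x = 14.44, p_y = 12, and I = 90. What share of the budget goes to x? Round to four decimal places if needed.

From the CES first-order condition, 2·(y/x)^(0.5) = p_x/p_y.
Hence y/x = ((1/2)·p_x/p_y)^(1/(0.5)), i.e. raised to the 2 power.
With the ratio pinned down, the budget gives x* = I/(p_x + p_y·(y/x)) and y* = (y/x)·x*.
Numerically y/x = 0.362003, so x* = 90/(14.44 + 12·0.362003) = 4.7913 and y* = 0.362003·4.7913 = 1.7345.
Expenditure on x: 14.44·4.7913 = 69.1864; share = 0.7687.

share on x = 0.7687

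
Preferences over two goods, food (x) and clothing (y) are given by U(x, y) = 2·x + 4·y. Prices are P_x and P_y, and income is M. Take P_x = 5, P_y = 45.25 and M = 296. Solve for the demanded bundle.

Numerically: x* = 59.2, y* = 0.

x* = 59.2, y* = 0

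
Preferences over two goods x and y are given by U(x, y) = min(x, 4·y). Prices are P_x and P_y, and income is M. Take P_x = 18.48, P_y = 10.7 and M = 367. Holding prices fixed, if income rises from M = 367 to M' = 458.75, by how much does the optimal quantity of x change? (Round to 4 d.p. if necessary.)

Δx* = 4.337

Leontief preferences: the optimum is at the kink where x/4 = y/1, i.e. y = (1/4)·x.
Budget: P_x·x + P_y·(1/4)·x = M, so (4·P_x + P_y)·x = 4·M.
Demand: x*(P_x,P_y,M) = 4·M/(4·P_x + P_y), y* = M/(4·P_x + P_y).
Here 4·18.48 + 10.7 = 84.62, giving x* = 17.3481.
At M' = 458.75: x* = 21.6852. Change: 21.6852 − 17.3481 = 4.337.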